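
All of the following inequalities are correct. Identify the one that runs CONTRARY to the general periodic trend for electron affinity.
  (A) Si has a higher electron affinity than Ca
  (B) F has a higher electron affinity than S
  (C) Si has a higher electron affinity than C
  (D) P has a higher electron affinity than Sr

(C)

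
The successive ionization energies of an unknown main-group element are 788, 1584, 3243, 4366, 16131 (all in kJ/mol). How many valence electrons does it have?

Look for the largest jump between consecutive ionization energies: IE5/IE4 ≈ 3.7, far larger than any earlier ratio.
That jump marks the point where a core electron is being removed. So the atom has 4 valence electrons.

4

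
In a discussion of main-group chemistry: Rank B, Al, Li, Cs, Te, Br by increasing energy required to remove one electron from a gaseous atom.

Cs < Li < Al < B < Te < Br

Li is in period 2, group 1; B is in period 2, group 13; Al is in period 3, group 13; Br is in period 4, group 17; Te is in period 5, group 16; Cs is in period 6, group 1.
Removing the outermost electron gets harder across a period and easier down a group.
Here both period and group differ, so the two effects have to be weighed against each other.
Li > Cs: they share group 1; the group trend gives Li the larger value.
Al > Li: the two effects oppose for this pair; the across-period effect wins (578 vs 520 kJ/mol).
B > Al: they share group 13; the group trend gives B the larger value.
Te > B: the two effects oppose for this pair; the across-period effect wins (869 vs 801 kJ/mol).
Br > Te: relative to Te, both the across-period and down-group shifts push Br's first ionization energy up.
Approximate values (kJ/mol): Li 520, B 801, Al 578, Br 1140, Te 869, Cs 376.
So from lowest to highest: Cs < Li < Al < B < Te < Br.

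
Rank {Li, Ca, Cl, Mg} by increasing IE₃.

Consider each +2 ion: Li²⁺ is already 1 electron into the core; Ca²⁺ is the bare [Ar] core; Cl²⁺ still has 5 valence electrons; Mg²⁺ is the bare [Ne] core.
Core electrons are held far more tightly than valence electrons, so Ca, Mg and Li top the IE_3 order.
Tabulated IE_3 (kJ/mol): Li 11815, Ca 4912, Cl 3822, Mg 7733.
Overall IE_3 order: Cl < Ca < Mg < Li.

Cl < Ca < Mg < Li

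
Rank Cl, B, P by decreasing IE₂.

B > Cl > P

After 1 electron has been removed, what remains? Cl⁺ still has 6 valence electrons; B⁺ still has 2 valence electrons; P⁺ still has 4 valence electrons.
All are still removing valence electrons, so compare the +1 ions as you would atoms: IE_2 generally rises across a period (higher Z_eff) and falls down a group (larger shell), subject to the usual subshell exceptions.
Valence configurations: Cl⁺ [Ne]3s²3p⁴, B⁺ [He]2s², P⁺ [Ne]3s²3p².
The numbers (kJ/mol): Cl 2298, B 2427, P 1907.
Putting it together, IE_2: P < Cl < B.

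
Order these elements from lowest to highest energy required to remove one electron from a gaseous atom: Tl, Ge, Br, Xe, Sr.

Sr, Tl, Ge, Br, Xe

Ge is in period 4, group 14; Br is in period 4, group 17; Sr is in period 5, group 2; Xe is in period 5, group 18; Tl is in period 6, group 13.
IE₁ increases left→right with effective nuclear charge and decreases top→bottom as the valence shell moves farther out.
These span different periods and groups, so the two trends combine.
Tl > Sr: period and group pull opposite ways; the across-period shift dominates (589 vs 550 kJ/mol).
Ge > Tl: both effects reinforce here, so Ge is clearly the higher of the two.
Br > Ge: both are in period 4; the period trend gives Br the larger value.
Xe > Br: period and group pull opposite ways; the across-period shift dominates (1170 vs 1140 kJ/mol).
Tabulated first ionization energy (kJ/mol): Ge 762, Br 1140, Sr 550, Xe 1170, Tl 589.
So from lowest to highest: Sr < Tl < Ge < Br < Xe.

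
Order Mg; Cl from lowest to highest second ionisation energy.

IE_2 is the cost of taking one more electron from the +1 cation: Mg⁺ still has 1 valence electron; Cl⁺ still has 6 valence electrons.
All are still removing valence electrons, so compare the +1 ions as you would atoms: IE_2 generally rises across a period (higher Z_eff) and falls down a group (larger shell), subject to the usual subshell exceptions.
Valence configurations: Mg⁺ [Ne]3s¹, Cl⁺ [Ne]3s²3p⁴.
Tabulated IE_2 (kJ/mol): Mg 1451, Cl 2298.
Overall IE_2 order: Mg < Cl.

Mg < Cl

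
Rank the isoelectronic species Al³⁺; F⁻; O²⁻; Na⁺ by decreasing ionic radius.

All of these have 10 electrons, so size is governed by nuclear charge alone: the more protons, the stronger the pull on the same electron cloud, and the smaller the ion.
Nuclear charges: Al³⁺ (Z=13), Na⁺ (Z=11), F⁻ (Z=9), O²⁻ (Z=8).
Largest to smallest: O²⁻ > F⁻ > Na⁺ > Al³⁺.

O²⁻ > F⁻ > Na⁺ > Al³⁺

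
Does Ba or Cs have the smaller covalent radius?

Ba

Cs is in period 6, group 1; Ba is in period 6, group 2.
Across a period the added protons contract the valence shell; down a group each new principal shell makes the atom larger.
All lie in period 6, so atomic radius increases right to left.
So Ba has the smaller covalent radius (Ba < Cs).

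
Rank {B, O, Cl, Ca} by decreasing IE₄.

Consider each +3 ion: B³⁺ is the bare [He] core; O³⁺ still has 3 valence electrons; Cl³⁺ still has 4 valence electrons; Ca³⁺ is already 1 electron into the core.
Usually core removal costs more than valence removal, but here the competition is close: a tightly held n=2 valence electron can cost more to remove than an n=3 core electron, so the actual values have to decide it.
Valence configurations: O³⁺ [He]2s²2p¹, Cl³⁺ [Ne]3s²3p².
Approximate IE_4 values (kJ/mol): B 25026, O 7469, Cl 5159, Ca 6491.
Overall IE_4 order: Cl < Ca < O < B.

B, O, Ca, Cl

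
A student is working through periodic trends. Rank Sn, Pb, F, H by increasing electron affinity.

H is in period 1, group 1; F is in period 2, group 17; Sn is in period 5, group 14; Pb is in period 6, group 14.
Atoms with high Z_eff and room in the valence shell (especially the halogens) have the most exothermic electron affinities.
Neither a single period nor a single group — weigh both effects.
H > Pb: the two effects oppose for this pair; the down-group effect wins (73 vs 35 kJ/mol).
Sn > H: the two effects oppose for this pair; the across-period effect wins (107 vs 73 kJ/mol).
F > Sn: relative to Sn, both the across-period and down-group shifts push F's electron affinity up.
Tabulated electron affinity (kJ/mol): H 73, F 328, Sn 107, Pb 35.
So from lowest to highest: Pb < H < Sn < F.

Pb < H < Sn < F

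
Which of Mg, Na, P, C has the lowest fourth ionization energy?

IE_4 is the cost of taking one more electron from the +3 cation: Mg³⁺ is already 1 electron into the core; Na³⁺ is already 2 electrons into the core; P³⁺ still has 2 valence electrons; C³⁺ still has 1 valence electron.
Breaking into a closed-shell core is much more expensive than removing a leftover valence electron — Na and Mg have the largest IE_4 here.
Valence configurations: P³⁺ [Ne]3s², C³⁺ [He]2s¹.
Approximate IE_4 values (kJ/mol): Mg 10543, Na 9543, P 4964, C 6223.
Putting it together, IE_4: P < C < Na < Mg.

P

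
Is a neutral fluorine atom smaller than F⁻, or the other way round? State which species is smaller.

Forming F⁻ adds 1 electron to F. More electron–electron repulsion in the same shell, with unchanged nuclear charge, lets the cloud expand.
An anion is larger than its parent atom: F⁻ > F.

F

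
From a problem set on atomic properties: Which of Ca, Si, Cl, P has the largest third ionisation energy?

Ca

IE_3 is the cost of taking one more electron from the +2 cation: Ca²⁺ is the bare [Ar] core; Si²⁺ still has 2 valence electrons; Cl²⁺ still has 5 valence electrons; P²⁺ still has 3 valence electrons.
Breaking into a closed-shell core is much more expensive than removing a leftover valence electron — Ca has the largest IE_3 here.
Valence configurations: Si²⁺ [Ne]3s², Cl²⁺ [Ne]3s²3p³, P²⁺ [Ne]3s²3p¹.
P²⁺ loses a lone 3p electron whereas Si²⁺ must break into a filled 3s² pair, so IE_3(Si) > IE_3(P) even though P has the higher nuclear charge.
Tabulated IE_3 (kJ/mol): Ca 4912, Si 3232, Cl 3822, P 2914.
Hence IE_3: P < Si < Cl < Ca.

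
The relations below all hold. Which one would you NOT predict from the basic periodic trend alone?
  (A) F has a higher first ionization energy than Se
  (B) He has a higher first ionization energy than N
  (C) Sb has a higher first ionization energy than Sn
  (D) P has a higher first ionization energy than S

(D)

The general trend: first ionization energy increases across a period and decreases down a group.
(A) F (period 2, group 17) vs Se (period 4, group 16): the stated order agrees with the simple trend.
(B) He (period 1, group 18) vs N (period 2, group 15): the stated order agrees with the simple trend.
(C) Sb (period 5, group 15) vs Sn (period 5, group 14): the stated order agrees with the simple trend.
(D) P (period 3, group 15) vs S (period 3, group 16): the stated order contradicts the simple trend.
The exception is (D): S (3p⁴) ionizes more easily than half-filled P (3p³) because the paired 3p electron in S is pushed out by e⁻–e⁻ repulsion.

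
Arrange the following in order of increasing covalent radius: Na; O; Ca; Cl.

O is in period 2, group 16; Na is in period 3, group 1; Cl is in period 3, group 17; Ca is in period 4, group 2.
Atomic radius shrinks across a period as nuclear charge pulls the same shell inward, and grows down a group as new shells are added.
These span different periods and groups, so the two trends combine.
Cl > O: the two effects oppose for this pair; the down-group effect wins (99 vs 63 pm).
Na > Cl: Na lies to the left of Cl in period 3, so the across-period effect alone puts Na larger.
Ca > Na: the two effects oppose for this pair; the down-group effect wins (171 vs 155 pm).
Tabulated atomic radius (pm): O 63, Na 155, Cl 99, Ca 171.
So from smallest to largest: O < Cl < Na < Ca.

O < Cl < Na < Ca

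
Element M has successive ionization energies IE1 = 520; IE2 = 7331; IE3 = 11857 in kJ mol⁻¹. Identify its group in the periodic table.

Group 1

Look for the largest jump between consecutive ionization energies: IE2/IE1 ≈ 14.1, far larger than any earlier ratio.
That jump marks the point where a core electron is being removed. So the atom has 1 valence electron.
A main-group element with 1 valence electron is in group 1.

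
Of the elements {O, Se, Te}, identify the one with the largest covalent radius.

Moving right in a period, electrons are added to the same shell under a stronger nuclear pull, so atoms get smaller; moving down, a new shell is opened and atoms get larger.
All are in group 16, so atomic radius increases down the group.
The largest covalent radius among these belongs to Te.

Te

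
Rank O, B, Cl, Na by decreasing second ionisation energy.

Na > O > B > Cl

Consider each +1 ion: O⁺ still has 5 valence electrons; B⁺ still has 2 valence electrons; Cl⁺ still has 6 valence electrons; Na⁺ is the bare [Ne] core.
Breaking into a closed-shell core is much more expensive than removing a leftover valence electron — Na has the largest IE_2 here.
Valence configurations: O⁺ [He]2s²2p³, B⁺ [He]2s², Cl⁺ [Ne]3s²3p⁴.
Tabulated IE_2 (kJ/mol): O 3388, B 2427, Cl 2298, Na 4562.
Hence IE_2: Cl < B < O < Na.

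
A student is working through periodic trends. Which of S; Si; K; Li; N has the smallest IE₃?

Si

The third ionization energy removes an electron from the +2 ion. For each element: S²⁺ still has 4 valence electrons; Si²⁺ still has 2 valence electrons; K²⁺ is already 1 electron into the core; Li²⁺ is already 1 electron into the core; N²⁺ still has 3 valence electrons.
Usually core removal costs more than valence removal, but here the competition is close: a tightly held n=2 valence electron can cost more to remove than an n=3 core electron, so the actual values have to decide it.
Valence configurations: S²⁺ [Ne]3s²3p², Si²⁺ [Ne]3s², N²⁺ [He]2s²2p¹.
Tabulated IE_3 (kJ/mol): S 3357, Si 3232, K 4420, Li 11815, N 4578.
Putting it together, IE_3: Si < S < K < N < Li.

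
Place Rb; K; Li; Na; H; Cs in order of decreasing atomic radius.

H is in period 1, group 1; Li is in period 2, group 1; Na is in period 3, group 1; K is in period 4, group 1; Rb is in period 5, group 1; Cs is in period 6, group 1.
Across a period the added protons contract the valence shell; down a group each new principal shell makes the atom larger.
All are in group 1, so atomic radius increases down the group.
So from largest to smallest: Cs > Rb > K > Na > Li > H.

Cs > Rb > K > Na > Li > H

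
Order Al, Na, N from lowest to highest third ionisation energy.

Al < N < Na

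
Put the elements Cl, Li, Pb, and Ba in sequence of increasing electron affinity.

Ba, Pb, Li, Cl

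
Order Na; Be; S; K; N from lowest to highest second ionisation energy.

After 1 electron has been removed, what remains? Na⁺ is the bare [Ne] core; Be⁺ still has 1 valence electron; S⁺ still has 5 valence electrons; K⁺ is the bare [Ar] core; N⁺ still has 4 valence electrons.
Core electrons are held far more tightly than valence electrons, so K and Na top the IE_2 order.
Valence configurations: Be⁺ [He]2s¹, S⁺ [Ne]3s²3p³, N⁺ [He]2s²2p².
Approximate IE_2 values (kJ/mol): Na 4562, Be 1757, S 2252, K 3052, N 2856.
Putting it together, IE_2: Be < S < N < K < Na.

Be < S < N < K < Na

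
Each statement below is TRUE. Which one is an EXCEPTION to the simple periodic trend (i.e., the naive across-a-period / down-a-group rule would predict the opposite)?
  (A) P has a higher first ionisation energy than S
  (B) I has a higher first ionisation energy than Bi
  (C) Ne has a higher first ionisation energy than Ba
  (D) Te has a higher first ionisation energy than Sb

(A)

The general trend: first ionisation energy increases across a period and decreases down a group.
(A) P (period 3, group 15) vs S (period 3, group 16): the stated order contradicts the simple trend.
(B) I (period 5, group 17) vs Bi (period 6, group 15): the stated order agrees with the simple trend.
(C) Ne (period 2, group 18) vs Ba (period 6, group 2): the stated order agrees with the simple trend.
(D) Te (period 5, group 16) vs Sb (period 5, group 15): the stated order agrees with the simple trend.
The exception is (A): S (3p⁴) ionizes more easily than half-filled P (3p³) because the paired 3p electron in S is pushed out by e⁻–e⁻ repulsion.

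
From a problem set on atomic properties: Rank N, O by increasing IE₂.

N < O

IE_2 is the cost of taking one more electron from the +1 cation: N⁺ still has 4 valence electrons; O⁺ still has 5 valence electrons.
All are still removing valence electrons, so compare the +1 ions as you would atoms: IE_2 generally rises across a period (higher Z_eff) and falls down a group (larger shell), subject to the usual subshell exceptions.
Valence configurations: N⁺ [He]2s²2p², O⁺ [He]2s²2p³.
The numbers (kJ/mol): N 2856, O 3388.
Putting it together, IE_2: N < O.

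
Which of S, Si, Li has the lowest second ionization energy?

Consider each +1 ion: S⁺ still has 5 valence electrons; Si⁺ still has 3 valence electrons; Li⁺ is the bare [He] core.
Breaking into a closed-shell core is much more expensive than removing a leftover valence electron — Li has the largest IE_2 here.
Valence configurations: S⁺ [Ne]3s²3p³, Si⁺ [Ne]3s²3p¹.
Approximate IE_2 values (kJ/mol): S 2252, Si 1577, Li 7298.
So the second ionization energies run Si < S < Li.

Si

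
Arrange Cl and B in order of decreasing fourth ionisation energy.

Consider each +3 ion: Cl³⁺ still has 4 valence electrons; B³⁺ is the bare [He] core.
Pulling an electron out of a noble-gas core costs far more than removing a remaining valence electron, so B sits at the high end of IE_4.
Tabulated IE_4 (kJ/mol): Cl 5159, B 25026.
Putting it together, IE_4: Cl < B.

B, Cl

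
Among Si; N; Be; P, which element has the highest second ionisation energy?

N

IE_2 is the cost of taking one more electron from the +1 cation: Si⁺ still has 3 valence electrons; N⁺ still has 4 valence electrons; Be⁺ still has 1 valence electron; P⁺ still has 4 valence electrons.
All are still removing valence electrons, so compare the +1 ions as you would atoms: IE_2 generally rises across a period (higher Z_eff) and falls down a group (larger shell), subject to the usual subshell exceptions.
Valence configurations: Si⁺ [Ne]3s²3p¹, N⁺ [He]2s²2p², Be⁺ [He]2s¹, P⁺ [Ne]3s²3p².
Approximate IE_2 values (kJ/mol): Si 1577, N 2856, Be 1757, P 1907.
So the second ionization energies run Si < Be < P < N.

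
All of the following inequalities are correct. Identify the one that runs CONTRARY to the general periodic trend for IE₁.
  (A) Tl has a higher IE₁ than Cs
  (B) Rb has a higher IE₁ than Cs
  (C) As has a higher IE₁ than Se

The general trend: IE₁ increases across a period and decreases down a group.
(A) Tl (period 6, group 13) vs Cs (period 6, group 1): the stated order agrees with the simple trend.
(B) Rb (period 5, group 1) vs Cs (period 6, group 1): the stated order agrees with the simple trend.
(C) As (period 4, group 15) vs Se (period 4, group 16): the stated order contradicts the simple trend.
The exception is (C): Se (4p⁴) ionizes more easily than half-filled As (4p³).

(C)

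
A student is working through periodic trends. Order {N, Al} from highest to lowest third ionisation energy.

N, Al

IE_3 is the cost of taking one more electron from the +2 cation: N²⁺ still has 3 valence electrons; Al²⁺ still has 1 valence electron.
All are still removing valence electrons, so compare the +2 ions as you would atoms: IE_3 generally rises across a period (higher Z_eff) and falls down a group (larger shell), subject to the usual subshell exceptions.
Valence configurations: N²⁺ [He]2s²2p¹, Al²⁺ [Ne]3s¹.
Approximate IE_3 values (kJ/mol): N 4578, Al 2745.
Overall IE_3 order: Al < N.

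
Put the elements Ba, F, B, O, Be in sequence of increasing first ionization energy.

Ba, B, Be, O, F

Be is in period 2, group 2; B is in period 2, group 13; O is in period 2, group 16; F is in period 2, group 17; Ba is in period 6, group 2.
First ionization energy rises across a period (greater Z_eff holds electrons more tightly) and falls down a group (valence electrons are farther from the nucleus).
Neither a single period nor a single group — weigh both effects.
B > Ba: both effects reinforce here, so B is clearly the higher of the two.
Be > B: this pair runs against the simple trend — see the exception note.
O > Be: both are in period 2; the period trend gives O the larger value.
F > O: both are in period 2; the period trend gives F the larger value.
Note the exception: Be has a higher first ionization energy than B, contrary to the simple trend — removing B's lone 2p electron is easier than breaking Be's filled 2s².
Tabulated first ionization energy (kJ/mol): Be 900, B 801, O 1314, F 1681, Ba 503.
So from lowest to highest: Ba < B < Be < O < F.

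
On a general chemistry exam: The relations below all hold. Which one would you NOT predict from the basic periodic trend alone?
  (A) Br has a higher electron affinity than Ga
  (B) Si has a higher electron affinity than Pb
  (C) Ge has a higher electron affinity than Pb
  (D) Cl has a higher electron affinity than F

(D)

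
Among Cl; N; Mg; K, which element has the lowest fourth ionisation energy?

Cl

The fourth ionization energy removes an electron from the +3 ion. For each element: Cl³⁺ still has 4 valence electrons; N³⁺ still has 2 valence electrons; Mg³⁺ is already 1 electron into the core; K³⁺ is already 2 electrons into the core.
Usually core removal costs more than valence removal, but here the competition is close: a tightly held n=2 valence electron can cost more to remove than an n=3 core electron, so the actual values have to decide it.
Valence configurations: Cl³⁺ [Ne]3s²3p², N³⁺ [He]2s².
Approximate IE_4 values (kJ/mol): Cl 5159, N 7475, Mg 10543, K 5877.
Hence IE_4: Cl < K < N < Mg.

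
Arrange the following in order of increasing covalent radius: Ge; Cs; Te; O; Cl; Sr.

O, Cl, Ge, Te, Sr, Cs

O is in period 2, group 16; Cl is in period 3, group 17; Ge is in period 4, group 14; Sr is in period 5, group 2; Te is in period 5, group 16; Cs is in period 6, group 1.
Across a period the added protons contract the valence shell; down a group each new principal shell makes the atom larger.
Here both period and group differ, so the two effects have to be weighed against each other.
Cl > O: the two effects oppose for this pair; the down-group effect wins (99 vs 63 pm).
Ge > Cl: relative to Cl, both the across-period and down-group shifts push Ge's atomic radius up.
Te > Ge: the two effects oppose for this pair; the down-group effect wins (136 vs 121 pm).
Sr > Te: Sr lies to the left of Te in period 5, so the across-period effect alone puts Sr larger.
Cs > Sr: both effects reinforce here, so Cs is clearly the larger of the two.
Approximate values (pm): O 63, Cl 99, Ge 121, Sr 185, Te 136, Cs 232.
So from smallest to largest: O < Cl < Ge < Te < Sr < Cs.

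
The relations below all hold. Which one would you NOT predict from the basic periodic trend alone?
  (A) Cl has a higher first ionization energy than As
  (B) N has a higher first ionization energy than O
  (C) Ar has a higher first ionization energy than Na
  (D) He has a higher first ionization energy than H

The general trend: first ionization energy increases across a period and decreases down a group.
(A) Cl (period 3, group 17) vs As (period 4, group 15): the stated order agrees with the simple trend.
(B) N (period 2, group 15) vs O (period 2, group 16): the stated order contradicts the simple trend.
(C) Ar (period 3, group 18) vs Na (period 3, group 1): the stated order agrees with the simple trend.
(D) He (period 1, group 18) vs H (period 1, group 1): the stated order agrees with the simple trend.
The exception is (B): pairing an electron in O's 2p⁴ costs repulsion energy, so O ionizes more easily than half-filled N (2p³).

(B)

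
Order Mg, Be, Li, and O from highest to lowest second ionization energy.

Li, O, Be, Mg

The second ionization energy removes an electron from the +1 ion. For each element: Mg⁺ still has 1 valence electron; Be⁺ still has 1 valence electron; Li⁺ is the bare [He] core; O⁺ still has 5 valence electrons.
Breaking into a closed-shell core is much more expensive than removing a leftover valence electron — Li has the largest IE_2 here.
Valence configurations: Mg⁺ [Ne]3s¹, Be⁺ [He]2s¹, O⁺ [He]2s²2p³.
The numbers (kJ/mol): Mg 1451, Be 1757, Li 7298, O 3388.
Hence IE_2: Mg < Be < O < Li.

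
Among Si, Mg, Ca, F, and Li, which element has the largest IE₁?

F

Li is in period 2, group 1; F is in period 2, group 17; Mg is in period 3, group 2; Si is in period 3, group 14; Ca is in period 4, group 2.
Across a period the outer electron is held more tightly (higher IE₁); down a group it sits in a higher shell, more shielded, and comes off more easily.
Here both period and group differ, so the two effects have to be weighed against each other.
Ca > Li: period and group pull opposite ways; the across-period shift dominates (590 vs 520 kJ/mol).
Mg > Ca: they share group 2; the group trend gives Mg the larger value.
Si > Mg: both are in period 3; the period trend gives Si the larger value.
F > Si: both effects reinforce here, so F is clearly the higher of the two.
For reference (kJ/mol): Li 520, F 1681, Mg 738, Si 786, Ca 590.
The largest IE₁ among these belongs to F.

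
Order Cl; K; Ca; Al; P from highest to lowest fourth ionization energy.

Al > Ca > K > Cl > P

The fourth ionization energy removes an electron from the +3 ion. For each element: Cl³⁺ still has 4 valence electrons; K³⁺ is already 2 electrons into the core; Ca³⁺ is already 1 electron into the core; Al³⁺ is the bare [Ne] core; P³⁺ still has 2 valence electrons.
Pulling an electron out of a noble-gas core costs far more than removing a remaining valence electron, so K, Ca and Al sit at the high end of IE_4.
Valence configurations: Cl³⁺ [Ne]3s²3p², P³⁺ [Ne]3s².
Approximate IE_4 values (kJ/mol): Cl 5159, K 5877, Ca 6491, Al 11577, P 4964.
Hence IE_4: P < Cl < K < Ca < Al.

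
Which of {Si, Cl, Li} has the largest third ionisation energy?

Li

The third ionization energy removes an electron from the +2 ion. For each element: Si²⁺ still has 2 valence electrons; Cl²⁺ still has 5 valence electrons; Li²⁺ is already 1 electron into the core.
Pulling an electron out of a noble-gas core costs far more than removing a remaining valence electron, so Li sits at the high end of IE_3.
Valence configurations: Si²⁺ [Ne]3s², Cl²⁺ [Ne]3s²3p³.
Tabulated IE_3 (kJ/mol): Si 3232, Cl 3822, Li 11815.
Overall IE_3 order: Si < Cl < Li.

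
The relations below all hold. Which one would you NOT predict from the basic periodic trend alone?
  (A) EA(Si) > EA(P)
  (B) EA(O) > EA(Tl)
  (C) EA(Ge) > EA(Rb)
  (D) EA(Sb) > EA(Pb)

The general trend: electron affinity increases across a period and decreases down a group.
(A) Si (period 3, group 14) vs P (period 3, group 15): the stated order contradicts the simple trend.
(B) O (period 2, group 16) vs Tl (period 6, group 13): the stated order agrees with the simple trend.
(C) Ge (period 4, group 14) vs Rb (period 5, group 1): the stated order agrees with the simple trend.
(D) Sb (period 5, group 15) vs Pb (period 6, group 14): the stated order agrees with the simple trend.
The exception is (A): adding an electron to P's half-filled 3p³ is unfavourable, so Si (3p²) has the more exothermic EA.

(A)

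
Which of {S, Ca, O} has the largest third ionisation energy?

O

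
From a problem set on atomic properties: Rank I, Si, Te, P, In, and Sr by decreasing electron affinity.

Adding an electron releases more energy for atoms nearer the top right (short of the noble gases).
Neither a single period nor a single group — weigh both effects.
In > Sr: both are in period 5; the period trend gives In the larger value.
P > In: relative to In, both the across-period and down-group shifts push P's electron affinity up.
Si > P: this pair runs against the simple trend — see the exception note.
Te > Si: period and group pull opposite ways; the across-period shift dominates (190 vs 134 kJ/mol).
I > Te: both are in period 5; the period trend gives I the larger value.
Note the exception: Si has a higher electron affinity than P, contrary to the simple trend — adding an electron to P's half-filled 3p³ is unfavourable, so Si (3p²) has the more exothermic EA.
Approximate values (kJ/mol): Si 134, P 72, Sr 5, In 29, Te 190, I 295.
So from highest to lowest: I > Te > Si > P > In > Sr.

I > Te > Si > P > In > Sr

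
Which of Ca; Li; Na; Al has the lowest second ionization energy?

Ca

After 1 electron has been removed, what remains? Ca⁺ still has 1 valence electron; Li⁺ is the bare [He] core; Na⁺ is the bare [Ne] core; Al⁺ still has 2 valence electrons.
Pulling an electron out of a noble-gas core costs far more than removing a remaining valence electron, so Na and Li sit at the high end of IE_2.
Valence configurations: Ca⁺ [Ar]4s¹, Al⁺ [Ne]3s².
Tabulated IE_2 (kJ/mol): Ca 1145, Li 7298, Na 4562, Al 1817.
Putting it together, IE_2: Ca < Al < Na < Li.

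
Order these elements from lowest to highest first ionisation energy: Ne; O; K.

K < O < Ne

O is in period 2, group 16; Ne is in period 2, group 18; K is in period 4, group 1.
Removing the outermost electron gets harder across a period and easier down a group.
Here both period and group differ, so the two effects have to be weighed against each other.
O > K: relative to K, both the across-period and down-group shifts push O's first ionization energy up.
Ne > O: both are in period 2; the period trend gives Ne the larger value.
Approximate values (kJ/mol): O 1314, Ne 2081, K 419.
So from lowest to highest: K < O < Ne.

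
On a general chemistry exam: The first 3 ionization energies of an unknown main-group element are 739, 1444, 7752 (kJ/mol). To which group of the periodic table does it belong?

Group 2

Look for the largest jump between consecutive ionization energies: IE3/IE2 ≈ 5.4, far larger than any earlier ratio.
That jump marks the point where a core electron is being removed. So the atom has 2 valence electrons.
A main-group element with 2 valence electrons is in group 2.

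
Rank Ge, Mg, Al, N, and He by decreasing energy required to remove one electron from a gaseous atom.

He is in period 1, group 18; N is in period 2, group 15; Mg is in period 3, group 2; Al is in period 3, group 13; Ge is in period 4, group 14.
First ionization energy rises across a period (greater Z_eff holds electrons more tightly) and falls down a group (valence electrons are farther from the nucleus).
These span different periods and groups, so the two trends combine.
Mg > Al: this pair runs against the simple trend — see the exception note.
Ge > Mg: period and group pull opposite ways; the across-period shift dominates (762 vs 738 kJ/mol).
N > Ge: relative to Ge, both the across-period and down-group shifts push N's first ionization energy up.
He > N: relative to N, both the across-period and down-group shifts push He's first ionization energy up.
Note the exception: Mg has a higher first ionization energy than Al, contrary to the simple trend — Al's single 3p electron is easier to remove than one from Mg's filled 3s².
Tabulated first ionization energy (kJ/mol): He 2372, N 1402, Mg 738, Al 578, Ge 762.
So from highest to lowest: He > N > Ge > Mg > Al.

He, N, Ge, Mg, Al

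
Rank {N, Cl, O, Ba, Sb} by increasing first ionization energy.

Ba, Sb, Cl, O, N

N is in period 2, group 15; O is in period 2, group 16; Cl is in period 3, group 17; Sb is in period 5, group 15; Ba is in period 6, group 2.
Across a period the outer electron is held more tightly (higher IE₁); down a group it sits in a higher shell, more shielded, and comes off more easily.
These span different periods and groups, so the two trends combine.
Sb > Ba: both effects reinforce here, so Sb is clearly the higher of the two.
Cl > Sb: relative to Sb, both the across-period and down-group shifts push Cl's first ionization energy up.
O > Cl: the two effects oppose for this pair; the down-group effect wins (1314 vs 1251 kJ/mol).
N > O: this pair runs against the simple trend — see the exception note.
Note the exception: N has a higher first ionization energy than O, contrary to the simple trend — pairing an electron in O's 2p⁴ costs repulsion energy, so O ionizes more easily than half-filled N (2p³).
Tabulated first ionization energy (kJ/mol): N 1402, O 1314, Cl 1251, Sb 831, Ba 503.
So from lowest to highest: Ba < Sb < Cl < O < N.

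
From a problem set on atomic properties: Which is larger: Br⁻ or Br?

Forming Br⁻ adds 1 electron to Br. More electron–electron repulsion in the same shell, with unchanged nuclear charge, lets the cloud expand.
An anion is larger than its parent atom: Br⁻ > Br.

Br⁻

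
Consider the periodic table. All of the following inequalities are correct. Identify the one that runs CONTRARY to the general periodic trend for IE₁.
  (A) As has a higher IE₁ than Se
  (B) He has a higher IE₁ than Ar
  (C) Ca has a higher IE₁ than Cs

The general trend: IE₁ increases across a period and decreases down a group.
(A) As (period 4, group 15) vs Se (period 4, group 16): the stated order contradicts the simple trend.
(B) He (period 1, group 18) vs Ar (period 3, group 18): the stated order agrees with the simple trend.
(C) Ca (period 4, group 2) vs Cs (period 6, group 1): the stated order agrees with the simple trend.
The exception is (A): Se (4p⁴) ionizes more easily than half-filled As (4p³).

(A)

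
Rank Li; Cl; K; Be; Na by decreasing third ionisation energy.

Be, Li, Na, K, Cl

The third ionization energy removes an electron from the +2 ion. For each element: Li²⁺ is already 1 electron into the core; Cl²⁺ still has 5 valence electrons; K²⁺ is already 1 electron into the core; Be²⁺ is the bare [He] core; Na²⁺ is already 1 electron into the core.
Core electrons are held far more tightly than valence electrons, so K, Na, Li and Be top the IE_3 order.
Approximate IE_3 values (kJ/mol): Li 11815, Cl 3822, K 4420, Be 14849, Na 6910.
Overall IE_3 order: Cl < K < Na < Li < Be.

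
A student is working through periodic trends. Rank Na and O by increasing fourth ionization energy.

After 3 electrons have been removed, what remains? Na³⁺ is already 2 electrons into the core; O³⁺ still has 3 valence electrons.
Pulling an electron out of a noble-gas core costs far more than removing a remaining valence electron, so Na sits at the high end of IE_4.
Tabulated IE_4 (kJ/mol): Na 9543, O 7469.
Putting it together, IE_4: O < Na.

O, Na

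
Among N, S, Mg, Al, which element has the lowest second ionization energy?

The second ionization energy removes an electron from the +1 ion. For each element: N⁺ still has 4 valence electrons; S⁺ still has 5 valence electrons; Mg⁺ still has 1 valence electron; Al⁺ still has 2 valence electrons.
All are still removing valence electrons, so compare the +1 ions as you would atoms: IE_2 generally rises across a period (higher Z_eff) and falls down a group (larger shell), subject to the usual subshell exceptions.
Valence configurations: N⁺ [He]2s²2p², S⁺ [Ne]3s²3p³, Mg⁺ [Ne]3s¹, Al⁺ [Ne]3s².
Approximate IE_2 values (kJ/mol): N 2856, S 2252, Mg 1451, Al 1817.
Overall IE_2 order: Mg < Al < S < N.

Mg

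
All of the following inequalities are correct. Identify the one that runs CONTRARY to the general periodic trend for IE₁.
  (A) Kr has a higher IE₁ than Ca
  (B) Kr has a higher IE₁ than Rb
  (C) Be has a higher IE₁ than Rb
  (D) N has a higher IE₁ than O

(D)

The general trend: IE₁ increases across a period and decreases down a group.
(A) Kr (period 4, group 18) vs Ca (period 4, group 2): the stated order agrees with the simple trend.
(B) Kr (period 4, group 18) vs Rb (period 5, group 1): the stated order agrees with the simple trend.
(C) Be (period 2, group 2) vs Rb (period 5, group 1): the stated order agrees with the simple trend.
(D) N (period 2, group 15) vs O (period 2, group 16): the stated order contradicts the simple trend.
The exception is (D): pairing an electron in O's 2p⁴ costs repulsion energy, so O ionizes more easily than half-filled N (2p³).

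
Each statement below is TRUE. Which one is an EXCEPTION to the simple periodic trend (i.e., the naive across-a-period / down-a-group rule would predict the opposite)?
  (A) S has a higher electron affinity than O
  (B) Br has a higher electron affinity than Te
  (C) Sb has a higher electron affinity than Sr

(A)

The general trend: electron affinity increases across a period and decreases down a group.
(A) S (period 3, group 16) vs O (period 2, group 16): the stated order contradicts the simple trend.
(B) Br (period 4, group 17) vs Te (period 5, group 16): the stated order agrees with the simple trend.
(C) Sb (period 5, group 15) vs Sr (period 5, group 2): the stated order agrees with the simple trend.
The exception is (A): the compact 2p subshell of O repels the added electron more than S's larger 3p does.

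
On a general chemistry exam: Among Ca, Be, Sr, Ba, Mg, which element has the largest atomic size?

Ba

Be is in period 2, group 2; Mg is in period 3, group 2; Ca is in period 4, group 2; Sr is in period 5, group 2; Ba is in period 6, group 2.
Radius decreases left→right (rising Z_eff, same n) and increases top→bottom (higher n).
All are in group 2, so atomic radius increases down the group.
The largest atomic size among these belongs to Ba.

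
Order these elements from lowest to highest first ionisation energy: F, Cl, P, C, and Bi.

C is in period 2, group 14; F is in period 2, group 17; P is in period 3, group 15; Cl is in period 3, group 17; Bi is in period 6, group 15.
Across a period the outer electron is held more tightly (higher IE₁); down a group it sits in a higher shell, more shielded, and comes off more easily.
These span different periods and groups, so the two trends combine.
P > Bi: they share group 15; the group trend gives P the larger value.
C > P: the two effects oppose for this pair; the down-group effect wins (1086 vs 1012 kJ/mol).
Cl > C: the two effects oppose for this pair; the across-period effect wins (1251 vs 1086 kJ/mol).
F > Cl: they share group 17; the group trend gives F the larger value.
For reference (kJ/mol): C 1086, F 1681, P 1012, Cl 1251, Bi 703.
So from lowest to highest: Bi < P < C < Cl < F.

Bi < P < C < Cl < F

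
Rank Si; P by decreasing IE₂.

P, Si

Consider each +1 ion: Si⁺ still has 3 valence electrons; P⁺ still has 4 valence electrons.
All are still removing valence electrons, so compare the +1 ions as you would atoms: IE_2 generally rises across a period (higher Z_eff) and falls down a group (larger shell), subject to the usual subshell exceptions.
Valence configurations: Si⁺ [Ne]3s²3p¹, P⁺ [Ne]3s²3p².
Approximate IE_2 values (kJ/mol): Si 1577, P 1907.
Hence IE_2: Si < P.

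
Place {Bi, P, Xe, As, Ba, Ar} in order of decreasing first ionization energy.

P is in period 3, group 15; Ar is in period 3, group 18; As is in period 4, group 15; Xe is in period 5, group 18; Ba is in period 6, group 2; Bi is in period 6, group 15.
Removing the outermost electron gets harder across a period and easier down a group.
These span different periods and groups, so the two trends combine.
Bi > Ba: Bi lies to the right of Ba in period 6, so the across-period effect alone puts Bi higher.
As > Bi: As sits above Bi in group 15, so the down-group effect alone puts As higher.
P > As: they share group 15; the group trend gives P the larger value.
Xe > P: the two effects oppose for this pair; the across-period effect wins (1170 vs 1012 kJ/mol).
Ar > Xe: Ar sits above Xe in group 18, so the down-group effect alone puts Ar higher.
For reference (kJ/mol): P 1012, Ar 1521, As 947, Xe 1170, Ba 503, Bi 703.
So from highest to lowest: Ar > Xe > P > As > Bi > Ba.

Ar > Xe > P > As > Bi > Ba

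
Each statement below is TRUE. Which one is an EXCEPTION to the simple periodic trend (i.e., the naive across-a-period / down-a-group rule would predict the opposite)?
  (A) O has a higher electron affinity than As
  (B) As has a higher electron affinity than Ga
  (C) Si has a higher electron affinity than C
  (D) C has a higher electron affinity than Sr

(C)

The general trend: electron affinity increases across a period and decreases down a group.
(A) O (period 2, group 16) vs As (period 4, group 15): the stated order agrees with the simple trend.
(B) As (period 4, group 15) vs Ga (period 4, group 13): the stated order agrees with the simple trend.
(C) Si (period 3, group 14) vs C (period 2, group 14): the stated order contradicts the simple trend.
(D) C (period 2, group 14) vs Sr (period 5, group 2): the stated order agrees with the simple trend.
The exception is (C): Si's larger, more diffuse 3p orbitals accept an added electron slightly more readily than C's compact 2p.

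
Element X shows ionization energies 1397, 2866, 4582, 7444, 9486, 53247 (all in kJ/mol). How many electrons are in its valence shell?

5

Look for the largest jump between consecutive ionization energies: IE6/IE5 ≈ 5.6, far larger than any earlier ratio.
That jump marks the point where a core electron is being removed. So the atom has 5 valence electrons.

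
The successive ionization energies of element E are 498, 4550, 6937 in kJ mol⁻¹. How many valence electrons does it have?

Look for the largest jump between consecutive ionization energies: IE2/IE1 ≈ 9.1, far larger than any earlier ratio.
That jump marks the point where a core electron is being removed. So the atom has 1 valence electron.

1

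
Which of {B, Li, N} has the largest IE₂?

The second ionization energy removes an electron from the +1 ion. For each element: B⁺ still has 2 valence electrons; Li⁺ is the bare [He] core; N⁺ still has 4 valence electrons.
Pulling an electron out of a noble-gas core costs far more than removing a remaining valence electron, so Li sits at the high end of IE_2.
Valence configurations: B⁺ [He]2s², N⁺ [He]2s²2p².
Approximate IE_2 values (kJ/mol): B 2427, Li 7298, N 2856.
So the second ionization energies run B < N < Li.

Li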